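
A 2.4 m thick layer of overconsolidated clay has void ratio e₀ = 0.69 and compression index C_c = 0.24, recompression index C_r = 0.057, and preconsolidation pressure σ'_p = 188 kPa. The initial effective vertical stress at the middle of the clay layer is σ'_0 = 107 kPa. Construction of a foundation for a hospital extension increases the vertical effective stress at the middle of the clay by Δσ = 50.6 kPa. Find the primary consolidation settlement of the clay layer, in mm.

Final effective stress: σ'_f = 107 + 50.6 = 157.6 kPa.
σ'_f = 157.6 ≤ σ'_p = 188 kPa, so the clay remains overconsolidated and only the recompression index applies:
S_c = C_r·H/(1+e₀)·log₁₀(σ'_f/σ'_0) = 0.057×2.4/1.69×log₁₀(157.6/107)
    = 0.080946 × 0.16817 = 0.01361 m

S_c ≈ 13.6 mm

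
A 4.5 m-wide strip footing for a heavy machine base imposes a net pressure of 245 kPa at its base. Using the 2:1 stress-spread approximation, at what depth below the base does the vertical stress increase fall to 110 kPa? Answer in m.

2:1 spreading — at depth z the loaded area has grown by z in each plan dimension:
qB/(B+z) = Δσ_z ⇒ z = qB/Δσ_z − B = 245×4.5/110 − 4.5 = 5.523 m

z ≈ 5.52 m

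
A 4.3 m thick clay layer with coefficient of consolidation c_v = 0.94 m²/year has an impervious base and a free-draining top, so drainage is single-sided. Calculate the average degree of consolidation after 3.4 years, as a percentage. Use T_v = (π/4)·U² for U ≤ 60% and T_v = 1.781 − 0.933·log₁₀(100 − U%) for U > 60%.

U ≈ 46.9 %

Drainage path length: H_d = H = 4.3 m (single drainage).
T_v = c_v·t/H_d² = 0.94×3.4/4.3² = 0.17285.
T_v = 0.17285 corresponds to the U ≤ 60% branch:
U = √(4T_v/π) = 0.4691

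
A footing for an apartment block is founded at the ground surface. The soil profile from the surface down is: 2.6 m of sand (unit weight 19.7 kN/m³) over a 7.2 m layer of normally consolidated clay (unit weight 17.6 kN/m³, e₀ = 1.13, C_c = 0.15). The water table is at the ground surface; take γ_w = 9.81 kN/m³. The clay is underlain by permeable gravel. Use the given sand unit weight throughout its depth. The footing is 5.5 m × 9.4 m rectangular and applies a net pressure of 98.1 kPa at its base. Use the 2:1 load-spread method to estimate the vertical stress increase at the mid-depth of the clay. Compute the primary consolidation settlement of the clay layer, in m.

Mid-depth of clay below the ground surface: z = 2.6 + 7.2/2 = 6.2 m.
Total vertical stress at mid-clay: σ_v = 19.7×2.6 + 17.6×3.6 = 114.58 kPa.
Pore pressure: u = 9.81×(6.2 − 0) = 60.822 kPa.
Initial effective stress: σ'_0 = σ_v − u = 114.58 − 60.822 = 53.758 kPa.
Stress increase at mid-clay by the 2:1 spreading method:
Δσ = qBL/((B+z)(L+z)) = 98.1×5.5×9.4/((5.5+6.2)(9.4+6.2)) = 27.787 kPa
Final effective stress: σ'_f = σ'_0 + Δσ = 53.758 + 27.787 = 81.545 kPa.
Normally consolidated clay, so the full stress increment lies on the virgin compression line:
S_c = C_c·H/(1+e₀)·log₁₀(σ'_f/σ'_0) = 0.15×7.2/(1+1.13)×log₁₀(81.545/53.758)
    = 0.50704 × 0.18095 = 0.09175 m

S_c ≈ 0.0917 m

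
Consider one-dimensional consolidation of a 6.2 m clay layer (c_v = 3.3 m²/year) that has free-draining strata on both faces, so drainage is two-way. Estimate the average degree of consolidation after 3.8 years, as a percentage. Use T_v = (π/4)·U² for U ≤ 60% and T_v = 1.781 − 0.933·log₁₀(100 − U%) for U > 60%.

U ≈ 96.8 %

Drainage path length: H_d = H/2 = 3.1 m (double drainage).
T_v = c_v·t/H_d² = 3.3×3.8/3.1² = 1.3049.
T_v = 1.3049 corresponds to the U > 60% branch:
U = 1 − 10^((1.781 − T_v)/0.933)/100 = 0.9676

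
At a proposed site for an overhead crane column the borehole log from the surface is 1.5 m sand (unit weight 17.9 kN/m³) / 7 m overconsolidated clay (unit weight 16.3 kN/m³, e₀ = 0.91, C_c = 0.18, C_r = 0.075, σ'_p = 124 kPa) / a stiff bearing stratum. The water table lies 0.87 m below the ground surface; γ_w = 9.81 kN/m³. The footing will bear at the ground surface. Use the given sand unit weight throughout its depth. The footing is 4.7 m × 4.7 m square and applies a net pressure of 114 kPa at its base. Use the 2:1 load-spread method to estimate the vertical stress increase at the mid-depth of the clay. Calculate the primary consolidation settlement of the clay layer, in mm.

Mid-depth of clay below the ground surface: z = 1.5 + 7/2 = 5 m.
Total vertical stress at mid-clay: σ_v = 17.9×1.5 + 16.3×3.5 = 83.9 kPa.
Pore pressure: u = 9.81×(5 − 0.87) = 40.515 kPa.
Initial effective stress: σ'_0 = σ_v − u = 83.9 − 40.515 = 43.385 kPa.
Stress increase at mid-clay by the 2:1 spreading method:
Δσ = qBL/((B+z)(L+z)) = 114×4.7×4.7/((4.7+5)(4.7+5)) = 26.764 kPa
Final effective stress: σ'_f = 43.385 + 26.764 = 70.149 kPa.
σ'_f = 70.149 ≤ σ'_p = 124 kPa, so the clay remains overconsolidated and only the recompression index applies:
S_c = C_r·H/(1+e₀)·log₁₀(σ'_f/σ'_0) = 0.075×7/1.91×log₁₀(70.149/43.385)
    = 0.27487 × 0.20868 = 0.05736 m

S_c ≈ 57.4 mm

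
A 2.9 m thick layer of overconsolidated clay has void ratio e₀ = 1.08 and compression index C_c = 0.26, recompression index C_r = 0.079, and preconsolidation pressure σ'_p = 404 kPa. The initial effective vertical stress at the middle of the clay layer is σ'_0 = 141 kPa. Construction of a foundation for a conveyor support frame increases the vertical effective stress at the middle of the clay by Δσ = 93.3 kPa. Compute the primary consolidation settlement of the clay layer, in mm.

S_c ≈ 24.3 mm

Final effective stress: σ'_f = 141 + 93.3 = 234.3 kPa.
σ'_f = 234.3 ≤ σ'_p = 404 kPa, so the clay remains overconsolidated and only the recompression index applies:
S_c = C_r·H/(1+e₀)·log₁₀(σ'_f/σ'_0) = 0.079×2.9/2.08×log₁₀(234.3/141)
    = 0.11014 × 0.22055 = 0.02429 m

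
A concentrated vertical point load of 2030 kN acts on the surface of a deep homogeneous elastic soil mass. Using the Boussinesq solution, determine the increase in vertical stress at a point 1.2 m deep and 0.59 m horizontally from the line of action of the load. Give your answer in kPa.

Δσ_z ≈ 392 kPa

Boussinesq vertical stress below a point load on an elastic half-space:
Δσ_z = 3P/(2πz²) · [1 + (r/z)²]^(−5/2)
r/z = 0.59/1.2 = 0.49167; [1+(r/z)²]^(−5/2) = 0.58201.
Δσ_z = 3×2030/(2π×1.2²) × 0.58201 = 673.09 × 0.58201 = 391.7 kPa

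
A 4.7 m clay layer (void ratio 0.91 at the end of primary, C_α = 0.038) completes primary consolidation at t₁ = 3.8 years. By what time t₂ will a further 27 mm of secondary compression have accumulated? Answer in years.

S_s = C_α·H/(1+e_p)·log₁₀(t₂/t₁) ⇒ log₁₀(t₂/t₁) = S_s·(1+e_p)/(C_α·H).
log₁₀(t₂/t₁) = 0.027 × (1+0.91) / (0.038×4.7) = 0.2887
t₂ = t₁ × 10^0.2887 = 3.8 × 1.944 = 7.388 years

t₂ ≈ 7.39 years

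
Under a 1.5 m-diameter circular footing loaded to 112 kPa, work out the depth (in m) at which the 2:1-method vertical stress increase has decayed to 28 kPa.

2:1 spreading — at depth z the loaded area has grown by z in each plan dimension:
qD²/(D+z)² = Δσ_z ⇒ z = D(√(q/Δσ_z) − 1) = 1.5×(√(112/28) − 1) = 1.5 m

z ≈ 1.5 m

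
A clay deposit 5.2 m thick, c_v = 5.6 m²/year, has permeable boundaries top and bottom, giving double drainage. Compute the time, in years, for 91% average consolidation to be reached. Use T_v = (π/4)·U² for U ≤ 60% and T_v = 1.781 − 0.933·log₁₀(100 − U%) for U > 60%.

t ≈ 1.08 years

Drainage path length: H_d = H/2 = 2.6 m (double drainage).
U > 60%: T_v = 1.781 − 0.933·log₁₀(100 − 91) = 0.89069.
t = T_v·H_d²/c_v = 0.89069×2.6²/5.6 = 1.075 years.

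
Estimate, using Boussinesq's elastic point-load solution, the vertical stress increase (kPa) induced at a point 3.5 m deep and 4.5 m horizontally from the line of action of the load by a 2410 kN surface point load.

Δσ_z ≈ 8.19 kPa

Boussinesq vertical stress below a point load on an elastic half-space:
Δσ_z = 3P/(2πz²) · [1 + (r/z)²]^(−5/2)
r/z = 4.5/3.5 = 1.2857; [1+(r/z)²]^(−5/2) = 0.087223.
Δσ_z = 3×2410/(2π×3.5²) × 0.087223 = 93.934 × 0.087223 = 8.193 kPa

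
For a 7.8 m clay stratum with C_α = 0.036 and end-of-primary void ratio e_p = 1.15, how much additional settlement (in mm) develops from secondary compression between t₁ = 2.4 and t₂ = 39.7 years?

S_s ≈ 159 mm

Secondary compression: S_s = C_α·H/(1+e_p)·log₁₀(t₂/t₁)
S_s = 0.036×7.8/(1+1.15)×log₁₀(39.7/2.4)
    = 0.1306 × 1.219 = 0.1592 m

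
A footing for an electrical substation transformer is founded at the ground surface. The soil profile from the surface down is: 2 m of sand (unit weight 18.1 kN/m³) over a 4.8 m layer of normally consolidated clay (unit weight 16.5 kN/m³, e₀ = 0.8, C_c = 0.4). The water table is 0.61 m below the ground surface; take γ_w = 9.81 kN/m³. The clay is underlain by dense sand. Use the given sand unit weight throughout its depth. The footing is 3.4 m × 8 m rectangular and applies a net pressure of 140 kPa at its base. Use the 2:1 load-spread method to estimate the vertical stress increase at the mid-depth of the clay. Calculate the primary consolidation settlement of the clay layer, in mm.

S_c ≈ 326 mm

Mid-depth of clay below the ground surface: z = 2 + 4.8/2 = 4.4 m.
Total vertical stress at mid-clay: σ_v = 18.1×2 + 16.5×2.4 = 75.8 kPa.
Pore pressure: u = 9.81×(4.4 − 0.61) = 37.18 kPa.
Initial effective stress: σ'_0 = σ_v − u = 75.8 − 37.18 = 38.62 kPa.
Stress increase at mid-clay by the 2:1 spreading method:
Δσ = qBL/((B+z)(L+z)) = 140×3.4×8/((3.4+4.4)(8+4.4)) = 39.371 kPa
Final effective stress: σ'_f = σ'_0 + Δσ = 38.62 + 39.371 = 77.991 kPa.
Normally consolidated clay, so the full stress increment lies on the virgin compression line:
S_c = C_c·H/(1+e₀)·log₁₀(σ'_f/σ'_0) = 0.4×4.8/(1+0.8)×log₁₀(77.991/38.62)
    = 1.0667 × 0.30523 = 0.3256 m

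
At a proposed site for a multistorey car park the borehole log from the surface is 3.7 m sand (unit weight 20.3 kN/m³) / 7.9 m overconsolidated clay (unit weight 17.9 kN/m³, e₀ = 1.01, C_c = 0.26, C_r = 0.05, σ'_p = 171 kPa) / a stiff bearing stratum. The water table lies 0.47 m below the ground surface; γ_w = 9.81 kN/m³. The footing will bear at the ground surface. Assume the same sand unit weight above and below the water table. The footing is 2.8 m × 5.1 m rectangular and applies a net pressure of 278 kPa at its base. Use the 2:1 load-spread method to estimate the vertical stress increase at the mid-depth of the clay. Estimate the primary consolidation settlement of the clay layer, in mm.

Mid-depth of clay below the ground surface: z = 3.7 + 7.9/2 = 7.65 m.
Total vertical stress at mid-clay: σ_v = 20.3×3.7 + 17.9×3.95 = 145.81 kPa.
Pore pressure: u = 9.81×(7.65 − 0.47) = 70.436 kPa.
Initial effective stress: σ'_0 = σ_v − u = 145.81 − 70.436 = 75.374 kPa.
Stress increase at mid-clay by the 2:1 spreading method:
Δσ = qBL/((B+z)(L+z)) = 278×2.8×5.1/((2.8+7.65)(5.1+7.65)) = 29.795 kPa
Final effective stress: σ'_f = 75.374 + 29.795 = 105.17 kPa.
σ'_f = 105.17 ≤ σ'_p = 171 kPa, so the clay remains overconsolidated and only the recompression index applies:
S_c = C_r·H/(1+e₀)·log₁₀(σ'_f/σ'_0) = 0.05×7.9/2.01×log₁₀(105.17/75.374)
    = 0.19651 × 0.14467 = 0.02843 m

S_c ≈ 28.4 mm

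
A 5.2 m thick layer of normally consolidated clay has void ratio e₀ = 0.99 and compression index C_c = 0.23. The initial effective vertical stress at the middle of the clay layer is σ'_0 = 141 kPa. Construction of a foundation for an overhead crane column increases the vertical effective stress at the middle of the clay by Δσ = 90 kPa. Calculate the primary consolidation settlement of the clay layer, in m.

S_c ≈ 0.129 m

Final effective stress: σ'_f = σ'_0 + Δσ = 141 + 90 = 231 kPa.
Normally consolidated clay, so the full stress increment lies on the virgin compression line:
S_c = C_c·H/(1+e₀)·log₁₀(σ'_f/σ'_0) = 0.23×5.2/(1+0.99)×log₁₀(231/141)
    = 0.60101 × 0.21439 = 0.1289 m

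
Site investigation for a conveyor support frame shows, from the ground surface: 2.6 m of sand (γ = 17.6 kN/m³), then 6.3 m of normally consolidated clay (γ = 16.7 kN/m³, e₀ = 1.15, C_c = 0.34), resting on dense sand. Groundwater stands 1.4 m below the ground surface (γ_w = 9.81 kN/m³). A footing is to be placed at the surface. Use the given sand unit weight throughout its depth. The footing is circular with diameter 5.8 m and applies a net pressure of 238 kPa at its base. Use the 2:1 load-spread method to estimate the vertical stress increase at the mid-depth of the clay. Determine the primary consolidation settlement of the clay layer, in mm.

Mid-depth of clay below the ground surface: z = 2.6 + 6.3/2 = 5.75 m.
Total vertical stress at mid-clay: σ_v = 17.6×2.6 + 16.7×3.15 = 98.365 kPa.
Pore pressure: u = 9.81×(5.75 − 1.4) = 42.673 kPa.
Initial effective stress: σ'_0 = σ_v − u = 98.365 − 42.673 = 55.692 kPa.
Stress increase at mid-clay by the 2:1 spreading method:
Δσ ≈ qD²/(D+z)² = 238×5.8²/(5.8+5.75)² = 60.016 kPa
Final effective stress: σ'_f = σ'_0 + Δσ = 55.692 + 60.016 = 115.71 kPa.
Normally consolidated clay, so the full stress increment lies on the virgin compression line:
S_c = C_c·H/(1+e₀)·log₁₀(σ'_f/σ'_0) = 0.34×6.3/(1+1.15)×log₁₀(115.71/55.692)
    = 0.99628 × 0.31758 = 0.3164 m

S_c ≈ 316 mm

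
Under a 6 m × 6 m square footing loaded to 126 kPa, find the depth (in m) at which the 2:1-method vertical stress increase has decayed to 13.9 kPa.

z ≈ 12.1 m

2:1 spreading — at depth z the loaded area has grown by z in each plan dimension:
qB²/(B+z)² = Δσ_z ⇒ z = B(√(q/Δσ_z) − 1) = 6×(√(126/13.9) − 1) = 12.06 m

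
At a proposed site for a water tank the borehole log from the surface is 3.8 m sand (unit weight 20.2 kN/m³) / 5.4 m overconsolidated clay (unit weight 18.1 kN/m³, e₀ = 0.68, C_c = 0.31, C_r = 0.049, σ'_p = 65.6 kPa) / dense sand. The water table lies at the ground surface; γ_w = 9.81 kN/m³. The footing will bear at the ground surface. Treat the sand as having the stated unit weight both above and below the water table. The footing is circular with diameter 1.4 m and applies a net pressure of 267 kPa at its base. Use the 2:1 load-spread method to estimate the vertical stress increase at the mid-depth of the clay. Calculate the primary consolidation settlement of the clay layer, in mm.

Mid-depth of clay below the ground surface: z = 3.8 + 5.4/2 = 6.5 m.
Total vertical stress at mid-clay: σ_v = 20.2×3.8 + 18.1×2.7 = 125.63 kPa.
Pore pressure: u = 9.81×(6.5 − 0) = 63.765 kPa.
Initial effective stress: σ'_0 = σ_v − u = 125.63 − 63.765 = 61.865 kPa.
Stress increase at mid-clay by the 2:1 spreading method:
Δσ ≈ qD²/(D+z)² = 267×1.4²/(1.4+6.5)² = 8.3852 kPa
Final effective stress: σ'_f = 61.865 + 8.3852 = 70.25 kPa.
σ'_f = 70.25 > σ'_p = 65.6 kPa, so the stress path crosses the preconsolidation pressure — recompression up to σ'_p, then virgin compression beyond:
S_c = H/(1+e₀)·[C_r·log₁₀(σ'_p/σ'_0) + C_c·log₁₀(σ'_f/σ'_p)]
    = 5.4/1.68 × [0.049×log₁₀(65.6/61.865) + 0.31×log₁₀(70.25/65.6)]
    = 3.2143 × [0.0012475 + 0.0092202] = 0.03365 m

S_c ≈ 33.6 mm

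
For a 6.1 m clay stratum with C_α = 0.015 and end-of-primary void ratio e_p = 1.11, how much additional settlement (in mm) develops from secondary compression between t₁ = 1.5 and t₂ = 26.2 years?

S_s ≈ 53.9 mm

Secondary compression: S_s = C_α·H/(1+e_p)·log₁₀(t₂/t₁)
S_s = 0.015×6.1/(1+1.11)×log₁₀(26.2/1.5)
    = 0.04336 × 1.242 = 0.05387 m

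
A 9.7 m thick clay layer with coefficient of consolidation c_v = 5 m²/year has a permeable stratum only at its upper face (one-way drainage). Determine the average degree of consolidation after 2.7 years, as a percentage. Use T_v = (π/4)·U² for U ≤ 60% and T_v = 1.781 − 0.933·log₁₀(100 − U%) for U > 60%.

U ≈ 42.7 %

Drainage path length: H_d = H = 9.7 m (single drainage).
T_v = c_v·t/H_d² = 5×2.7/9.7² = 0.14348.
T_v = 0.14348 corresponds to the U ≤ 60% branch:
U = √(4T_v/π) = 0.4274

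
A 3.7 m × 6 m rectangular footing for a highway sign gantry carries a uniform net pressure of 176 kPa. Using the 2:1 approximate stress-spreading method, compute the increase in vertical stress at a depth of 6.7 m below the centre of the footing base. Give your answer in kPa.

Δσ_z ≈ 29.6 kPa

By the 2:1 method the load spreads at 1 horizontal : 2 vertical, so at depth z the loaded area has grown by z in each plan dimension:
Δσ = qBL/((B+z)(L+z)) = 176×3.7×6/((3.7+6.7)(6+6.7)) = 29.582 kPa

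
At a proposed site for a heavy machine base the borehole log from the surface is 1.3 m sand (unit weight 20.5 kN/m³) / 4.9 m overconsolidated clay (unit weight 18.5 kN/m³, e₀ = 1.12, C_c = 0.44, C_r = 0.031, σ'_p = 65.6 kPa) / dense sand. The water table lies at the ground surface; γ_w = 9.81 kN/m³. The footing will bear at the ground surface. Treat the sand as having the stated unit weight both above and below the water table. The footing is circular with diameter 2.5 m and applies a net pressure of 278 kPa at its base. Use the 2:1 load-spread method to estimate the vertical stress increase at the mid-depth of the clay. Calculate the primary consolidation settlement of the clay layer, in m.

Mid-depth of clay below the ground surface: z = 1.3 + 4.9/2 = 3.75 m.
Total vertical stress at mid-clay: σ_v = 20.5×1.3 + 18.5×2.45 = 71.975 kPa.
Pore pressure: u = 9.81×(3.75 − 0) = 36.788 kPa.
Initial effective stress: σ'_0 = σ_v − u = 71.975 − 36.788 = 35.187 kPa.
Stress increase at mid-clay by the 2:1 spreading method:
Δσ ≈ qD²/(D+z)² = 278×2.5²/(2.5+3.75)² = 44.48 kPa
Final effective stress: σ'_f = 35.187 + 44.48 = 79.667 kPa.
σ'_f = 79.667 > σ'_p = 65.6 kPa, so the stress path crosses the preconsolidation pressure — recompression up to σ'_p, then virgin compression beyond:
S_c = H/(1+e₀)·[C_r·log₁₀(σ'_p/σ'_0) + C_c·log₁₀(σ'_f/σ'_p)]
    = 4.9/2.12 × [0.031×log₁₀(65.6/35.187) + 0.44×log₁₀(79.667/65.6)]
    = 2.3113 × [0.0083862 + 0.037125] = 0.1052 m

S_c ≈ 0.105 m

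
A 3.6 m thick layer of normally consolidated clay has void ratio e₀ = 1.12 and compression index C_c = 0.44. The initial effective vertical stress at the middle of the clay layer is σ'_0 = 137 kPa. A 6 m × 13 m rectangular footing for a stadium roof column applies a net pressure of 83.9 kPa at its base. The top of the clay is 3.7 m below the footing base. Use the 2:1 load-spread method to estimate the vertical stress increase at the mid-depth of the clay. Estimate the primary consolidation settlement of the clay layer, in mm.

S_c ≈ 65.7 mm

Mid-depth of clay below the footing base: z = 3.7 + 3.6/2 = 5.5 m.
Stress increase at mid-clay by the 2:1 spreading method:
Δσ = qBL/((B+z)(L+z)) = 83.9×6×13/((6+5.5)(13+5.5)) = 30.76 kPa
Final effective stress: σ'_f = σ'_0 + Δσ = 137 + 30.76 = 167.76 kPa.
Normally consolidated clay, so the full stress increment lies on the virgin compression line:
S_c = C_c·H/(1+e₀)·log₁₀(σ'_f/σ'_0) = 0.44×3.6/(1+1.12)×log₁₀(167.76/137)
    = 0.74717 × 0.087968 = 0.06573 m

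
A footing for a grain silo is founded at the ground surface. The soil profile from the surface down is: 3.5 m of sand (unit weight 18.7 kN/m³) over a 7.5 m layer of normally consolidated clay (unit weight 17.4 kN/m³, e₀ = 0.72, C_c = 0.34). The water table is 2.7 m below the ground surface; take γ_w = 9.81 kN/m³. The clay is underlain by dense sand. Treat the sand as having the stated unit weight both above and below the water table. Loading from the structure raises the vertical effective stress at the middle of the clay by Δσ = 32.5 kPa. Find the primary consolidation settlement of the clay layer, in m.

Mid-depth of clay below the ground surface: z = 3.5 + 7.5/2 = 7.25 m.
Total vertical stress at mid-clay: σ_v = 18.7×3.5 + 17.4×3.75 = 130.7 kPa.
Pore pressure: u = 9.81×(7.25 − 2.7) = 44.636 kPa.
Initial effective stress: σ'_0 = σ_v − u = 130.7 − 44.636 = 86.064 kPa.
Final effective stress: σ'_f = σ'_0 + Δσ = 86.064 + 32.5 = 118.56 kPa.
Normally consolidated clay, so the full stress increment lies on the virgin compression line:
S_c = C_c·H/(1+e₀)·log₁₀(σ'_f/σ'_0) = 0.34×7.5/(1+0.72)×log₁₀(118.56/86.064)
    = 1.4826 × 0.13912 = 0.2063 m

S_c ≈ 0.206 m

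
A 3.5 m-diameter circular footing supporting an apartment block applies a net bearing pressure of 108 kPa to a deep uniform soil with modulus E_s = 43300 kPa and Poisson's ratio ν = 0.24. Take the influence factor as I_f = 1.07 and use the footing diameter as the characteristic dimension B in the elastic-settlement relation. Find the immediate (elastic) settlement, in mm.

Immediate (elastic) settlement: S_e = q·B·(1−ν²)/E_s · I_f.
S_e = 108 × 3.5 × (1 − 0.24²) / 43300 × 1.07
    = 108 × 3.5 × 0.9424 / 43300 × 1.07
    = 0.008803 m = 8.803 mm

S_e ≈ 8.8 mm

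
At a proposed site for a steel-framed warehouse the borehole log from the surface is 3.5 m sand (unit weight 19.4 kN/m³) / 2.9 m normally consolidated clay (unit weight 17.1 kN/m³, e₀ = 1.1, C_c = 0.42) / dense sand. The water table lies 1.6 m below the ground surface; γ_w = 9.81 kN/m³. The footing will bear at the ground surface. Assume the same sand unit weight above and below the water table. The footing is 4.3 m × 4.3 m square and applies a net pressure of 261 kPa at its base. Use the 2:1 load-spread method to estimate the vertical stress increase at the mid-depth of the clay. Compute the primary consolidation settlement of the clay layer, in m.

Mid-depth of clay below the ground surface: z = 3.5 + 2.9/2 = 4.95 m.
Total vertical stress at mid-clay: σ_v = 19.4×3.5 + 17.1×1.45 = 92.695 kPa.
Pore pressure: u = 9.81×(4.95 − 1.6) = 32.864 kPa.
Initial effective stress: σ'_0 = σ_v − u = 92.695 − 32.864 = 59.831 kPa.
Stress increase at mid-clay by the 2:1 spreading method:
Δσ = qBL/((B+z)(L+z)) = 261×4.3×4.3/((4.3+4.95)(4.3+4.95)) = 56.402 kPa
Final effective stress: σ'_f = σ'_0 + Δσ = 59.831 + 56.402 = 116.23 kPa.
Normally consolidated clay, so the full stress increment lies on the virgin compression line:
S_c = C_c·H/(1+e₀)·log₁₀(σ'_f/σ'_0) = 0.42×2.9/(1+1.1)×log₁₀(116.23/59.831)
    = 0.58 × 0.28839 = 0.1673 m

S_c ≈ 0.167 m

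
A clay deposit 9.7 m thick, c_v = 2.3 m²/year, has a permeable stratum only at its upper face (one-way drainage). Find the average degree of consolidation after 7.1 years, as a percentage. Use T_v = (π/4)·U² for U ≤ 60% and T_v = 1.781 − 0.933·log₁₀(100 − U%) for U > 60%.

U ≈ 47 %

Drainage path length: H_d = H = 9.7 m (single drainage).
T_v = c_v·t/H_d² = 2.3×7.1/9.7² = 0.17356.
T_v = 0.17356 corresponds to the U ≤ 60% branch:
U = √(4T_v/π) = 0.4701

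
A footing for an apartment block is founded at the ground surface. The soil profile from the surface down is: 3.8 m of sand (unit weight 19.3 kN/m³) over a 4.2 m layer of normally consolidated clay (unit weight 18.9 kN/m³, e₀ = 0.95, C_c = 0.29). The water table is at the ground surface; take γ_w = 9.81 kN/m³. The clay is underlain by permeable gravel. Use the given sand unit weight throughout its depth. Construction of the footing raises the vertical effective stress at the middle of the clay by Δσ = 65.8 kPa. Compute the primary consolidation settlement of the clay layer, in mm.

S_c ≈ 213 mm

Mid-depth of clay below the ground surface: z = 3.8 + 4.2/2 = 5.9 m.
Total vertical stress at mid-clay: σ_v = 19.3×3.8 + 18.9×2.1 = 113.03 kPa.
Pore pressure: u = 9.81×(5.9 − 0) = 57.879 kPa.
Initial effective stress: σ'_0 = σ_v − u = 113.03 − 57.879 = 55.151 kPa.
Final effective stress: σ'_f = σ'_0 + Δσ = 55.151 + 65.8 = 120.95 kPa.
Normally consolidated clay, so the full stress increment lies on the virgin compression line:
S_c = C_c·H/(1+e₀)·log₁₀(σ'_f/σ'_0) = 0.29×4.2/(1+0.95)×log₁₀(120.95/55.151)
    = 0.62462 × 0.34105 = 0.213 m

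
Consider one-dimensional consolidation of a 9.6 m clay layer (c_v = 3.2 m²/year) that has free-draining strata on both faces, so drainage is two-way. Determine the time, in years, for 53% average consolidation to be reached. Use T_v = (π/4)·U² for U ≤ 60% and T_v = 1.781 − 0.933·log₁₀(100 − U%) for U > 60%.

t ≈ 1.59 years

Drainage path length: H_d = H/2 = 4.8 m (double drainage).
U ≤ 60%: T_v = (π/4)·U² = (π/4)×0.53² = 0.22062.
t = T_v·H_d²/c_v = 0.22062×4.8²/3.2 = 1.588 years.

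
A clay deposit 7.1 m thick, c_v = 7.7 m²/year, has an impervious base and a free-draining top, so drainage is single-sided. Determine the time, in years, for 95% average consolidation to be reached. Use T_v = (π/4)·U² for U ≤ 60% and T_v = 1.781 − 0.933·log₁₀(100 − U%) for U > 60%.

t ≈ 7.39 years

Drainage path length: H_d = H = 7.1 m (single drainage).
U > 60%: T_v = 1.781 − 0.933·log₁₀(100 − 95) = 1.1289.
t = T_v·H_d²/c_v = 1.1289×7.1²/7.7 = 7.391 years.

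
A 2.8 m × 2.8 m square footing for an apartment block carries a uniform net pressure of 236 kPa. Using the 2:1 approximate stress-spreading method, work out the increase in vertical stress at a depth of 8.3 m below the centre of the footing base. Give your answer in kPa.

By the 2:1 method the load spreads at 1 horizontal : 2 vertical, so at depth z the loaded area has grown by z in each plan dimension:
Δσ = qBL/((B+z)(L+z)) = 236×2.8×2.8/((2.8+8.3)(2.8+8.3)) = 15.017 kPa

Δσ_z ≈ 15 kPa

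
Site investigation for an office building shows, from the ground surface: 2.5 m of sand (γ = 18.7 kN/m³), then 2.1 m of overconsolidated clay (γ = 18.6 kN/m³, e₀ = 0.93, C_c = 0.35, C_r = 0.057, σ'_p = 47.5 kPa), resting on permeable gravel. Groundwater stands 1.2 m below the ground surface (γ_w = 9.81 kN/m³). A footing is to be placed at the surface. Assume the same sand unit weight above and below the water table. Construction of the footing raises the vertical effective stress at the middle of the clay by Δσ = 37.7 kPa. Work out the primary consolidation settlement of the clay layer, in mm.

S_c ≈ 90.7 mm

Mid-depth of clay below the ground surface: z = 2.5 + 2.1/2 = 3.55 m.
Total vertical stress at mid-clay: σ_v = 18.7×2.5 + 18.6×1.05 = 66.28 kPa.
Pore pressure: u = 9.81×(3.55 − 1.2) = 23.054 kPa.
Initial effective stress: σ'_0 = σ_v − u = 66.28 − 23.054 = 43.226 kPa.
Final effective stress: σ'_f = 43.226 + 37.7 = 80.926 kPa.
σ'_f = 80.926 > σ'_p = 47.5 kPa, so the stress path crosses the preconsolidation pressure — recompression up to σ'_p, then virgin compression beyond:
S_c = H/(1+e₀)·[C_r·log₁₀(σ'_p/σ'_0) + C_c·log₁₀(σ'_f/σ'_p)]
    = 2.1/1.93 × [0.057×log₁₀(47.5/43.226) + 0.35×log₁₀(80.926/47.5)]
    = 1.0881 × [0.0023341 + 0.080988] = 0.09066 m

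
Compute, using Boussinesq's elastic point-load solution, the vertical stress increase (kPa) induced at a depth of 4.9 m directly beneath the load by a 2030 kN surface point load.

Boussinesq vertical stress below a point load on an elastic half-space:
Δσ_z = 3P/(2πz²) · [1 + (r/z)²]^(−5/2)
r/z = 0/4.9 = 0; [1+(r/z)²]^(−5/2) = 1.
Δσ_z = 3×2030/(2π×4.9²) × 1 = 40.369 × 1 = 40.37 kPa

Δσ_z ≈ 40.4 kPa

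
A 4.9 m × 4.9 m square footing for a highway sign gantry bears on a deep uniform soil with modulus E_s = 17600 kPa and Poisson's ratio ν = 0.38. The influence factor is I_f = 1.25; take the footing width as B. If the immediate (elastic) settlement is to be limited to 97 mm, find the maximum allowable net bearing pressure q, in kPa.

q ≈ 326 kPa

S_e = q·B·(1−ν²)/E_s · I_f  ⇒  q = S_e·E_s / (B·(1−ν²)·I_f).
q = 0.097 × 17600 / (4.9 × 0.8556 × 1.25) = 325.8 kPa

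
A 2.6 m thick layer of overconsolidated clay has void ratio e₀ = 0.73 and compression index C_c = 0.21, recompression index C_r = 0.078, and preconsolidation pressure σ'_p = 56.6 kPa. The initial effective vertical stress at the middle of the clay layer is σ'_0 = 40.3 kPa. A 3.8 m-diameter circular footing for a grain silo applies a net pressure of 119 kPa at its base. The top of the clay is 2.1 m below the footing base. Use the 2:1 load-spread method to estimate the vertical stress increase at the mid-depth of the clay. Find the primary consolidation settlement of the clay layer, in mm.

Mid-depth of clay below the footing base: z = 2.1 + 2.6/2 = 3.4 m.
Stress increase at mid-clay by the 2:1 spreading method:
Δσ ≈ qD²/(D+z)² = 119×3.8²/(3.8+3.4)² = 33.147 kPa
Final effective stress: σ'_f = 40.3 + 33.147 = 73.447 kPa.
σ'_f = 73.447 > σ'_p = 56.6 kPa, so the stress path crosses the preconsolidation pressure — recompression up to σ'_p, then virgin compression beyond:
S_c = H/(1+e₀)·[C_r·log₁₀(σ'_p/σ'_0) + C_c·log₁₀(σ'_f/σ'_p)]
    = 2.6/1.73 × [0.078×log₁₀(56.6/40.3) + 0.21×log₁₀(73.447/56.6)]
    = 1.5029 × [0.011506 + 0.023763] = 0.05301 m

S_c ≈ 53 mm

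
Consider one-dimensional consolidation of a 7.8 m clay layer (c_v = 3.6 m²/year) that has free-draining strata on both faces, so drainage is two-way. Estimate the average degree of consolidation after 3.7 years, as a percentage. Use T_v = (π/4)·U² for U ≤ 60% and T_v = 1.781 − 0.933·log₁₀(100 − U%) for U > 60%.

U ≈ 90.7 %

Drainage path length: H_d = H/2 = 3.9 m (double drainage).
T_v = c_v·t/H_d² = 3.6×3.7/3.9² = 0.87574.
T_v = 0.87574 corresponds to the U > 60% branch:
U = 1 − 10^((1.781 − T_v)/0.933)/100 = 0.9066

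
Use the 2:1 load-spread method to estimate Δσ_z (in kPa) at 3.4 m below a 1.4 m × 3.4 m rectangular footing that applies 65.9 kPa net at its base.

Δσ_z ≈ 9.61 kPa

By the 2:1 method the load spreads at 1 horizontal : 2 vertical, so at depth z the loaded area has grown by z in each plan dimension:
Δσ = qBL/((B+z)(L+z)) = 65.9×1.4×3.4/((1.4+3.4)(3.4+3.4)) = 9.6104 kPa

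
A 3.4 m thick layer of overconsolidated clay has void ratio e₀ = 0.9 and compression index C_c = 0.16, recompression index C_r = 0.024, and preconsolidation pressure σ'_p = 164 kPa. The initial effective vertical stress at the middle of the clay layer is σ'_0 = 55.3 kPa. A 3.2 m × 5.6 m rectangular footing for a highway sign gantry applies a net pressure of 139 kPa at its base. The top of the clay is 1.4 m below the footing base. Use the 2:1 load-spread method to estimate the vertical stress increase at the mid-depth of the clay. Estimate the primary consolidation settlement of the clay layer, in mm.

S_c ≈ 11.2 mm

Mid-depth of clay below the footing base: z = 1.4 + 3.4/2 = 3.1 m.
Stress increase at mid-clay by the 2:1 spreading method:
Δσ = qBL/((B+z)(L+z)) = 139×3.2×5.6/((3.2+3.1)(5.6+3.1)) = 45.446 kPa
Final effective stress: σ'_f = 55.3 + 45.446 = 100.75 kPa.
σ'_f = 100.75 ≤ σ'_p = 164 kPa, so the clay remains overconsolidated and only the recompression index applies:
S_c = C_r·H/(1+e₀)·log₁₀(σ'_f/σ'_0) = 0.024×3.4/1.9×log₁₀(100.75/55.3)
    = 0.042948 × 0.26052 = 0.01119 m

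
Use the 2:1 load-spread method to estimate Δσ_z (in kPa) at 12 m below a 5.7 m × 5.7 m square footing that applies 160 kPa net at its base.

Δσ_z ≈ 16.6 kPa

By the 2:1 method the load spreads at 1 horizontal : 2 vertical, so at depth z the loaded area has grown by z in each plan dimension:
Δσ = qBL/((B+z)(L+z)) = 160×5.7×5.7/((5.7+12)(5.7+12)) = 16.593 kPa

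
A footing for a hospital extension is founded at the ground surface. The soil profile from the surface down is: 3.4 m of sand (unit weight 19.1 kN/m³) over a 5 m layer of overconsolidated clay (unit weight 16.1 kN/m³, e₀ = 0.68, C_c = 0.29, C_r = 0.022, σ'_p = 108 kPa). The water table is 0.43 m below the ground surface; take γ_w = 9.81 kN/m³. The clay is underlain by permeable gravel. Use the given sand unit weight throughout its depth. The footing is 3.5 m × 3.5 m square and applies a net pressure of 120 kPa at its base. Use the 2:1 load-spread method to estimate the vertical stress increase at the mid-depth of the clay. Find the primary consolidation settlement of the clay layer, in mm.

S_c ≈ 7.96 mm

Mid-depth of clay below the ground surface: z = 3.4 + 5/2 = 5.9 m.
Total vertical stress at mid-clay: σ_v = 19.1×3.4 + 16.1×2.5 = 105.19 kPa.
Pore pressure: u = 9.81×(5.9 − 0.43) = 53.661 kPa.
Initial effective stress: σ'_0 = σ_v − u = 105.19 − 53.661 = 51.529 kPa.
Stress increase at mid-clay by the 2:1 spreading method:
Δσ = qBL/((B+z)(L+z)) = 120×3.5×3.5/((3.5+5.9)(3.5+5.9)) = 16.636 kPa
Final effective stress: σ'_f = 51.529 + 16.636 = 68.165 kPa.
σ'_f = 68.165 ≤ σ'_p = 108 kPa, so the clay remains overconsolidated and only the recompression index applies:
S_c = C_r·H/(1+e₀)·log₁₀(σ'_f/σ'_0) = 0.022×5/1.68×log₁₀(68.165/51.529)
    = 0.065476 × 0.12151 = 0.007956 m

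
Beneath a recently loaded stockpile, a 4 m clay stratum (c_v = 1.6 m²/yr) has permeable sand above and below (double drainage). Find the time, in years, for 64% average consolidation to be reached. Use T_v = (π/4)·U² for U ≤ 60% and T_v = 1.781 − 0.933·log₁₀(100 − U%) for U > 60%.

Drainage path length: H_d = H/2 = 2 m (double drainage).
U > 60%: T_v = 1.781 − 0.933·log₁₀(100 − 64) = 0.32897.
t = T_v·H_d²/c_v = 0.32897×2²/1.6 = 0.8224 years.

t ≈ 0.822 years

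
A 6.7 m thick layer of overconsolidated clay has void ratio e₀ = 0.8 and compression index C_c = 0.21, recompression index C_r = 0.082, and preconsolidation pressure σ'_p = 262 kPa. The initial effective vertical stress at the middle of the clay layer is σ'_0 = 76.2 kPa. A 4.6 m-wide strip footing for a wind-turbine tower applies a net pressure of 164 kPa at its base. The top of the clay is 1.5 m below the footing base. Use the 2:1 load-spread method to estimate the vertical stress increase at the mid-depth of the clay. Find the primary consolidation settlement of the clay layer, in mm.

Mid-depth of clay below the footing base: z = 1.5 + 6.7/2 = 4.85 m.
Stress increase at mid-clay by the 2:1 spreading method:
Δσ = qB/(B+z) = 164×4.6/(4.6+4.85) = 79.831 kPa
Final effective stress: σ'_f = 76.2 + 79.831 = 156.03 kPa.
σ'_f = 156.03 ≤ σ'_p = 262 kPa, so the clay remains overconsolidated and only the recompression index applies:
S_c = C_r·H/(1+e₀)·log₁₀(σ'_f/σ'_0) = 0.082×6.7/1.8×log₁₀(156.03/76.2)
    = 0.30522 × 0.31125 = 0.095 m

S_c ≈ 95 mm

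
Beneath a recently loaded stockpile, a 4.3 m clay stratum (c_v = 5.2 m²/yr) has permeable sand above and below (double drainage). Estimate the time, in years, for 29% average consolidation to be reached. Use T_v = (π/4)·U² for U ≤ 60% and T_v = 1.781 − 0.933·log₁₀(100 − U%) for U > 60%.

Drainage path length: H_d = H/2 = 2.15 m (double drainage).
U ≤ 60%: T_v = (π/4)·U² = (π/4)×0.29² = 0.066052.
t = T_v·H_d²/c_v = 0.066052×2.15²/5.2 = 0.05872 years.

t ≈ 0.0587 years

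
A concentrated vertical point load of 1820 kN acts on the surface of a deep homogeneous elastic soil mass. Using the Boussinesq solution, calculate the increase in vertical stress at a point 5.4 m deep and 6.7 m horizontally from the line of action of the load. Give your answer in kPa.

Δσ_z ≈ 2.9 kPa

Boussinesq vertical stress below a point load on an elastic half-space:
Δσ_z = 3P/(2πz²) · [1 + (r/z)²]^(−5/2)
r/z = 6.7/5.4 = 1.2407; [1+(r/z)²]^(−5/2) = 0.09731.
Δσ_z = 3×1820/(2π×5.4²) × 0.09731 = 29.801 × 0.09731 = 2.9 kPa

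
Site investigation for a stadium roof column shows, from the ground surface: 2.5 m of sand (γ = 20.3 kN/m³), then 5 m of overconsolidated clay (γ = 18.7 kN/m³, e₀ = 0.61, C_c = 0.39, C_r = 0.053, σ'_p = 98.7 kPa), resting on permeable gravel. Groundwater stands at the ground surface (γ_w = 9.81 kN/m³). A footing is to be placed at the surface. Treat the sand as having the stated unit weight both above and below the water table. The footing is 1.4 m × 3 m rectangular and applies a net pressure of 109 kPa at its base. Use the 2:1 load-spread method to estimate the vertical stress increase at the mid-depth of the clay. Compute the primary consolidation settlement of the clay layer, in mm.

S_c ≈ 12.1 mm

Mid-depth of clay below the ground surface: z = 2.5 + 5/2 = 5 m.
Total vertical stress at mid-clay: σ_v = 20.3×2.5 + 18.7×2.5 = 97.5 kPa.
Pore pressure: u = 9.81×(5 − 0) = 49.05 kPa.
Initial effective stress: σ'_0 = σ_v − u = 97.5 − 49.05 = 48.45 kPa.
Stress increase at mid-clay by the 2:1 spreading method:
Δσ = qBL/((B+z)(L+z)) = 109×1.4×3/((1.4+5)(3+5)) = 8.9414 kPa
Final effective stress: σ'_f = 48.45 + 8.9414 = 57.391 kPa.
σ'_f = 57.391 ≤ σ'_p = 98.7 kPa, so the clay remains overconsolidated and only the recompression index applies:
S_c = C_r·H/(1+e₀)·log₁₀(σ'_f/σ'_0) = 0.053×5/1.61×log₁₀(57.391/48.45)
    = 0.1646 × 0.07355 = 0.01211 m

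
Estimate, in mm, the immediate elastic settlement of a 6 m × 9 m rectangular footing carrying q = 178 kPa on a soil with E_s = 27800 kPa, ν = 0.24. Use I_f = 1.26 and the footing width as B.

S_e ≈ 45.6 mm

Immediate (elastic) settlement: S_e = q·B·(1−ν²)/E_s · I_f.
S_e = 178 × 6 × (1 − 0.24²) / 27800 × 1.26
    = 178 × 6 × 0.9424 / 27800 × 1.26
    = 0.04562 m = 45.62 mm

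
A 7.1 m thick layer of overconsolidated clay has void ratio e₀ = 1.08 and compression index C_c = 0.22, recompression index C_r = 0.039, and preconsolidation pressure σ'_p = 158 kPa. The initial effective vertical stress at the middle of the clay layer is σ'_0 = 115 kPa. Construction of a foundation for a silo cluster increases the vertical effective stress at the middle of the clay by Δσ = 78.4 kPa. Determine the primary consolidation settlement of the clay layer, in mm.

S_c ≈ 84.3 mm

Final effective stress: σ'_f = 115 + 78.4 = 193.4 kPa.
σ'_f = 193.4 > σ'_p = 158 kPa, so the stress path crosses the preconsolidation pressure — recompression up to σ'_p, then virgin compression beyond:
S_c = H/(1+e₀)·[C_r·log₁₀(σ'_p/σ'_0) + C_c·log₁₀(σ'_f/σ'_p)]
    = 7.1/2.08 × [0.039×log₁₀(158/115) + 0.22×log₁₀(193.4/158)]
    = 3.4135 × [0.0053804 + 0.019316] = 0.0843 m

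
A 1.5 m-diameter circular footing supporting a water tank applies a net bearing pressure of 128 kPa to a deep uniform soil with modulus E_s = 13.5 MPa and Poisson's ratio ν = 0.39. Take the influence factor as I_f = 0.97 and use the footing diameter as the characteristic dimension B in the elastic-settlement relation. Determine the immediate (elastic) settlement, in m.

S_e ≈ 0.0117 m

Immediate (elastic) settlement: S_e = q·B·(1−ν²)/E_s · I_f.
E_s = 13.5 MPa = 13500 kPa.
S_e = 128 × 1.5 × (1 − 0.39²) / 13500 × 0.97
    = 128 × 1.5 × 0.8479 / 13500 × 0.97
    = 0.0117 m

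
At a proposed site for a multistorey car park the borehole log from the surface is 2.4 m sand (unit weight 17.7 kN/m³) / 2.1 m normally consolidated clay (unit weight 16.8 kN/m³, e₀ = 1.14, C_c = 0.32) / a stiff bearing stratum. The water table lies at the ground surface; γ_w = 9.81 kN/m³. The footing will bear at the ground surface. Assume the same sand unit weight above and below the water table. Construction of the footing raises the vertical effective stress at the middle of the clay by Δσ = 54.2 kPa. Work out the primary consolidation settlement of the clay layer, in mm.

S_c ≈ 153 mm

Mid-depth of clay below the ground surface: z = 2.4 + 2.1/2 = 3.45 m.
Total vertical stress at mid-clay: σ_v = 17.7×2.4 + 16.8×1.05 = 60.12 kPa.
Pore pressure: u = 9.81×(3.45 − 0) = 33.845 kPa.
Initial effective stress: σ'_0 = σ_v − u = 60.12 − 33.845 = 26.275 kPa.
Final effective stress: σ'_f = σ'_0 + Δσ = 26.275 + 54.2 = 80.475 kPa.
Normally consolidated clay, so the full stress increment lies on the virgin compression line:
S_c = C_c·H/(1+e₀)·log₁₀(σ'_f/σ'_0) = 0.32×2.1/(1+1.14)×log₁₀(80.475/26.275)
    = 0.31402 × 0.48612 = 0.1527 m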